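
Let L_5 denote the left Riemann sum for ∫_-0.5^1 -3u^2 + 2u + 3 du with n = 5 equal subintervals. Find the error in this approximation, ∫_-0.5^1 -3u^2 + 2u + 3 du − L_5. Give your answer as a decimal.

Exact integral: ∫_-0.5^1 f(u) du = 4.125.
L_5 = 3.945.
Error = 4.125 − 3.945 = 0.18.

0.18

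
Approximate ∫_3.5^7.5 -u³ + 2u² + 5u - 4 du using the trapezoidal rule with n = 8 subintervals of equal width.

Δu = (7.5 − 3.5)/8 = 0.5.
f(3.5) = -4.875, f(4) = -16, f(4.5) = -32.125, f(5) = -54, f(5.5) = -82.375, f(6) = -118, f(6.5) = -161.625, f(7) = -214, f(7.5) = -275.875.
T_8 = (Δu/2)·[f(u_0) + 2f(u_1) + ... + 2f(u_{7}) + f(u_8)].
Sum = -409.25.

-409.25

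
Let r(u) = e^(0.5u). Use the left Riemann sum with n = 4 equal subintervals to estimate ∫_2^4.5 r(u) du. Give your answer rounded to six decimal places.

Δu = (4.5 − 2)/4 = 0.625.
Left endpoints: 2, 2.625, 3.25, 3.875.
r(2) ≈ 2.718282, r(2.625) ≈ 3.715451, r(3.25) ≈ 5.078419, r(3.875) ≈ 6.941376.
Sum = Δu · [r(2) + r(2.625) + r(3.25) + r(3.875)].
Sum ≈ 11.533455.

11.533455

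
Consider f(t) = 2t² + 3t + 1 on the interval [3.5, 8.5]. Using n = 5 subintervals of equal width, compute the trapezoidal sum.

Δt = (8.5 − 3.5)/5 = 1.
f(3.5) = 36, f(4.5) = 55, f(5.5) = 78, f(6.5) = 105, f(7.5) = 136, f(8.5) = 171.
T_5 = (Δt/2)·[f(t_0) + 2f(t_1) + ... + 2f(t_{4}) + f(t_5)].
Sum = 477.5.

477.5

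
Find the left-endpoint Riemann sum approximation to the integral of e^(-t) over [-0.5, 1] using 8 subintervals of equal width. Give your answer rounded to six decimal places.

Δt = (1 − (-0.5))/8 = 0.1875.
Left endpoints: -0.5, -0.3125, -0.125, 0.0625, 0.25, 0.4375, 0.625, 0.8125.
f(-0.5) ≈ 1.648721, f(-0.3125) ≈ 1.366838, f(-0.125) ≈ 1.133148, f(0.0625) ≈ 0.939413, f(0.25) ≈ 0.778801, f(0.4375) ≈ 0.645649, f(0.625) ≈ 0.535261, f(0.8125) ≈ 0.443747.
Sum = Δt · [f(-0.5) + f(-0.3125) + f(-0.125) + ...].
Sum ≈ 1.404671.

1.404671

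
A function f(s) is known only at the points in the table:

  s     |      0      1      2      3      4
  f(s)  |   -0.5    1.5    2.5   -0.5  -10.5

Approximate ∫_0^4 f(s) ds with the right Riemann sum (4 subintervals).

-7

Δs = 1.
Sum = 1·[1.5 + 2.5 + (-0.5) + (-10.5)] = -7.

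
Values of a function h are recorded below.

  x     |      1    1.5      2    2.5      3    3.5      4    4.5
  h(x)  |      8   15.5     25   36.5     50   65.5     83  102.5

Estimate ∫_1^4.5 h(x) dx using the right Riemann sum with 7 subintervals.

189

Δx = 0.5.
Sum = 0.5·[15.5 + 25 + 36.5 + 50 + 65.5 + 83 + 102.5] = 189.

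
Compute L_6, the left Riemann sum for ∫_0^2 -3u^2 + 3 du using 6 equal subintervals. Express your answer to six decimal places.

-0.111111

Δu = (2 − 0)/6 = 1/3.
Left endpoints: 0, 1/3, 2/3, 1, 4/3, 5/3.
f(0) = 3, f(1/3) = 8/3, f(2/3) = 5/3, f(1) = 0, f(4/3) = -7/3, f(5/3) = -16/3.
Sum = Δu · [f(0) + f(1/3) + f(2/3) + ...].
Sum ≈ -0.111111.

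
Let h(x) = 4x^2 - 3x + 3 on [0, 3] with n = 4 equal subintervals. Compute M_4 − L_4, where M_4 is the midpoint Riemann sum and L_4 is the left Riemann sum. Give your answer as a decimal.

M_4 = 30.9375.
L_4 = 22.5.
M_4 − L_4 = 8.4375.

8.4375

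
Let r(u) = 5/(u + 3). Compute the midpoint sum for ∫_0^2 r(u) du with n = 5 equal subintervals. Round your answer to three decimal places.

2.552

Δu = (2 − 0)/5 = 0.4.
Midpoints: 0.2, 0.6, 1, 1.4, 1.8.
r(0.2) = 1.5625, r(0.6) = 25/18, r(1) = 1.25, r(1.4) = 25/22, r(1.8) = 25/24.
Sum = Δu · [r(0.2) + r(0.6) + r(1) + r(1.4) + r(1.8)].
Sum ≈ 2.552.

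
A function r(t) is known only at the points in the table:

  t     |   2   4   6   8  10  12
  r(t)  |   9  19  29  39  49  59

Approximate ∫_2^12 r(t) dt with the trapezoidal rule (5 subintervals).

340

Δt = 2.
T_5 = (2/2)·[9 + 2·19 + 2·29 + 2·39 + 2·49 + 59] = 340.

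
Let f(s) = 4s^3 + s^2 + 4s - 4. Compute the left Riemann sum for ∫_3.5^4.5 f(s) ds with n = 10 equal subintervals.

277.915

Δs = (4.5 − 3.5)/10 = 0.1.
Left endpoints: 3.5, 3.6, 3.7, 3.8, 3.9, 4, 4.1, 4.2, 4.3, 4.4.
f(3.5) = 193.75, f(3.6) = 209.984, f(3.7) = 227.102, f(3.8) = 245.128, f(3.9) = 264.086, f(4) = 284, f(4.1) = 304.894, f(4.2) = 326.792, f(4.3) = 349.718, f(4.4) = 373.696.
Sum = Δs · [f(3.5) + f(3.6) + f(3.7) + ...].
Sum = 277.915.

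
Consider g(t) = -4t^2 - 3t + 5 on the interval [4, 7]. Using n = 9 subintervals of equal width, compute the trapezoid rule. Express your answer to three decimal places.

Δt = (7 − 4)/9 = 1/3.
g(4) = -71, g(13/3) = -748/9, g(14/3) = -865/9, g(5) = -110, g(16/3) = -1123/9, g(17/3) = -1264/9, g(6) = -157, g(19/3) = -1570/9, g(20/3) = -1735/9, g(7) = -212.
T_9 = (Δt/2)·[g(t_0) + 2g(t_1) + ... + 2g(t_{8}) + g(t_9)].
Sum ≈ -406.722.

-406.722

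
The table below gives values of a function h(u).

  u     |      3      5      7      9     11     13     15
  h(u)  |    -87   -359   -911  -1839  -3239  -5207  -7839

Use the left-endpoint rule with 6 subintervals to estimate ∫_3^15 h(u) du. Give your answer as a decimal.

Δu = 2.
Sum = 2·[(-87) + (-359) + (-911) + (-1839) + (-3239) + (-5207)] = -23284.

-23284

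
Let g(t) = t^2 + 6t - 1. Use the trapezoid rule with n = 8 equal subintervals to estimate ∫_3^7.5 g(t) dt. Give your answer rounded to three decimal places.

Δt = (7.5 − 3)/8 = 0.5625.
g(3) = 26, g(3.5625) = 33.06640625, g(4.125) = 40.765625, g(4.6875) = 49.09765625, g(5.25) = 58.0625, g(5.8125) = 67.66015625, g(6.375) = 77.890625, g(6.9375) = 88.75390625, g(7.5) = 100.25.
T_8 = (Δt/2)·[g(t_0) + 2g(t_1) + ... + 2g(t_{7}) + g(t_8)].
Sum ≈ 269.112.

269.112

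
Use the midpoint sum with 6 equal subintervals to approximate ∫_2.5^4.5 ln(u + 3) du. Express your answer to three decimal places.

Δu = (4.5 − 2.5)/6 = 1/3.
Midpoints: 8/3, 3, 10/3, 11/3, 4, 13/3.
f(8/3) ≈ 1.735, f(3) ≈ 1.792, f(10/3) ≈ 1.846, f(11/3) ≈ 1.897, f(4) ≈ 1.946, f(13/3) ≈ 1.992.
Sum = Δu · [f(8/3) + f(3) + f(10/3) + ...].
Sum ≈ 3.736.

3.736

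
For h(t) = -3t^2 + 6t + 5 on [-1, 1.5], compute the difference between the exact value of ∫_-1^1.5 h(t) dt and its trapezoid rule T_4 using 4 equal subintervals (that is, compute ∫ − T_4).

0.48828125

Exact integral: ∫_-1^1.5 h(t) dt = 11.875.
T_4 = 11.38671875.
Error = 11.875 − 11.38671875 = 0.48828125.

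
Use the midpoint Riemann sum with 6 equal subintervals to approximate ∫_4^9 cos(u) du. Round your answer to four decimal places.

1.2034

Δu = (9 − 4)/6 = 5/6.
Midpoints: 53/12, 5.25, 73/12, 83/12, 7.75, 103/12.
f(53/12) ≈ -0.2914, f(5.25) ≈ 0.5121, f(73/12) ≈ 0.9801, f(83/12) ≈ 0.8060, f(7.75) ≈ 0.1038, f(103/12) ≈ -0.6664.
Sum = Δu · [f(53/12) + f(5.25) + f(73/12) + ...].
Sum ≈ 1.2034.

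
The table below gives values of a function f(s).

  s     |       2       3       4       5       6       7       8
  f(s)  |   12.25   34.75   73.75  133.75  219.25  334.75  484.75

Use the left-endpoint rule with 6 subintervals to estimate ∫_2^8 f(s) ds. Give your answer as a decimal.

808.5

Δs = 1.
Sum = 1·[12.25 + 34.75 + 73.75 + 133.75 + 219.25 + 334.75] = 808.5.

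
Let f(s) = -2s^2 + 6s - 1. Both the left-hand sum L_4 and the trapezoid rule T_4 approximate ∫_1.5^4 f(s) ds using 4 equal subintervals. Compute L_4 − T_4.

3.90625

L_4 = 1.9140625.
T_4 = -1.9921875.
L_4 − T_4 = 3.90625.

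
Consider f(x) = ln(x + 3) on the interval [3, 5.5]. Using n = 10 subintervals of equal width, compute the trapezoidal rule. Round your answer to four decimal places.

Δx = (5.5 − 3)/10 = 0.25.
f(3) ≈ 1.7918, f(3.25) ≈ 1.8326, f(3.5) ≈ 1.8718, f(3.75) ≈ 1.9095, f(4) ≈ 1.9459, f(4.25) ≈ 1.9810, f(4.5) ≈ 2.0149, f(4.75) ≈ 2.0477, f(5) ≈ 2.0794, f(5.25) ≈ 2.1102, f(5.5) ≈ 2.1401.
T_10 = (Δx/2)·[f(x_0) + 2f(x_1) + ... + 2f(x_{9}) + f(x_10)].
Sum ≈ 4.9398.

4.9398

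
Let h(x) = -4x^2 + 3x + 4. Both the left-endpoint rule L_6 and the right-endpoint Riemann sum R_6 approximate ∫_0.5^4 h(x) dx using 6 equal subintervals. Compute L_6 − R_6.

30.625

L_6 ≈ -33.02315.
R_6 ≈ -63.64815.
L_6 − R_6 = 30.625.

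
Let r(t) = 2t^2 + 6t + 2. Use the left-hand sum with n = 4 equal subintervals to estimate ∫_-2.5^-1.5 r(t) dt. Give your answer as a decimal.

-1.5625

Δt = (-1.5 − (-2.5))/4 = 0.25.
Left endpoints: -2.5, -2.25, -2, -1.75.
r(-2.5) = -0.5, r(-2.25) = -1.375, r(-2) = -2, r(-1.75) = -2.375.
Sum = Δt · [r(-2.5) + r(-2.25) + r(-2) + r(-1.75)].
Sum = -1.5625.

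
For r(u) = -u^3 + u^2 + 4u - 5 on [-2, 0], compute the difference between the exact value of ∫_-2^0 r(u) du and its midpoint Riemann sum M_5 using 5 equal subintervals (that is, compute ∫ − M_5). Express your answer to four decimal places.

0.1067

Exact integral: ∫_-2^0 r(u) du ≈ -11.333333.
M_5 = -11.44.
Error ≈ -11.333333 − (-11.44) ≈ 0.1067.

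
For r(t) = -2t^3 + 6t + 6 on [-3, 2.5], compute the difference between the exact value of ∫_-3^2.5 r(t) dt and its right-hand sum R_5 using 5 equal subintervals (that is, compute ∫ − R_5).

27.07375

Exact integral: ∫_-3^2.5 r(t) dt = 45.71875.
R_5 = 18.645.
Error = 45.71875 − 18.645 = 27.07375.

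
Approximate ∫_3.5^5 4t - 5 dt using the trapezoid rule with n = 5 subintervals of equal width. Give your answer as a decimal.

18

Δt = (5 − 3.5)/5 = 0.3.
f(3.5) = 9, f(3.8) = 10.2, f(4.1) = 11.4, f(4.4) = 12.6, f(4.7) = 13.8, f(5) = 15.
T_5 = (Δt/2)·[f(t_0) + 2f(t_1) + ... + 2f(t_{4}) + f(t_5)].
Sum = 18.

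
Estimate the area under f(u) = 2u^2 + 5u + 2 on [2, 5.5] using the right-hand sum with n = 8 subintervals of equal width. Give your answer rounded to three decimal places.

193.744

Δu = (5.5 − 2)/8 = 0.4375.
Right endpoints: 2.4375, 2.875, 3.3125, 3.75, 4.1875, 4.625, 5.0625, 5.5.
f(2.4375) = 26.0703125, f(2.875) = 32.90625, f(3.3125) = 40.5078125, f(3.75) = 48.875, f(4.1875) = 58.0078125, f(4.625) = 67.90625, f(5.0625) = 78.5703125, f(5.5) = 90.
Sum = Δu · [f(2.4375) + f(2.875) + f(3.3125) + ...].
Sum ≈ 193.744.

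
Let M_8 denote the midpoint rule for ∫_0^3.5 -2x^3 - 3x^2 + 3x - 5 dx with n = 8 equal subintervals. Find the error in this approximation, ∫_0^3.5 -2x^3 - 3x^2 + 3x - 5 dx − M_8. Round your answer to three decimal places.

-0.754

Exact integral: ∫_0^3.5 f(x) dx = -117.03125.
M_8 ≈ -116.27759.
Error ≈ -117.03125 − (-116.27759) ≈ -0.754.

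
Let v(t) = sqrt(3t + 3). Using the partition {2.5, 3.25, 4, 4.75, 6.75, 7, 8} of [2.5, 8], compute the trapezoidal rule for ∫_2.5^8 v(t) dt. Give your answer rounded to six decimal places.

23.593208

Subinterval widths: 0.75, 0.75, 0.75, 2, 0.25, 1.
v(2.5) ≈ 3.240370, v(3.25) ≈ 3.570714, v(4) ≈ 3.872983, v(4.75) ≈ 4.153312, v(6.75) ≈ 4.821825, v(7) ≈ 4.898979, v(8) ≈ 5.196152.
On each subinterval the trapezoid contributes (Δt_i/2)·[v(t_{i-1}) + v(t_i)].
Sum ≈ 23.593208.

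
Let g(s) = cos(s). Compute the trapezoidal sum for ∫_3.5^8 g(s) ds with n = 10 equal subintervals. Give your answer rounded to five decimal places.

1.31745

Δs = (8 − 3.5)/10 = 0.45.
g(3.5) ≈ -0.93646, g(3.95) ≈ -0.69065, g(4.4) ≈ -0.30733, g(4.85) ≈ 0.13718, g(5.3) ≈ 0.55437, g(5.75) ≈ 0.86119, g(6.2) ≈ 0.99654, g(6.65) ≈ 0.93347, g(7.1) ≈ 0.68455, g(7.55) ≈ 0.29932, g(8) ≈ -0.14550.
T_10 = (Δs/2)·[g(s_0) + 2g(s_1) + ... + 2g(s_{9}) + g(s_10)].
Sum ≈ 1.31745.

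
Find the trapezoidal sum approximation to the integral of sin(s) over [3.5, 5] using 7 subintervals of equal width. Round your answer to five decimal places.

-1.21545

Δs = (5 − 3.5)/7 = 3/14.
f(3.5) ≈ -0.35078, f(26/7) ≈ -0.54190, f(55/14) ≈ -0.70822, f(29/7) ≈ -0.84215, f(61/14) ≈ -0.93756, f(32/7) ≈ -0.99008, f(67/14) ≈ -0.99731, f(5) ≈ -0.95892.
T_7 = (Δs/2)·[f(s_0) + 2f(s_1) + ... + 2f(s_{6}) + f(s_7)].
Sum ≈ -1.21545.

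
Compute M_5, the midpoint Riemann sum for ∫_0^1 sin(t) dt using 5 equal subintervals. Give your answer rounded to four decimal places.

Δt = (1 − 0)/5 = 0.2.
Midpoints: 0.1, 0.3, 0.5, 0.7, 0.9.
f(0.1) ≈ 0.0998, f(0.3) ≈ 0.2955, f(0.5) ≈ 0.4794, f(0.7) ≈ 0.6442, f(0.9) ≈ 0.7833.
Sum = Δt · [f(0.1) + f(0.3) + f(0.5) + f(0.7) + f(0.9)].
Sum ≈ 0.4605.

0.4605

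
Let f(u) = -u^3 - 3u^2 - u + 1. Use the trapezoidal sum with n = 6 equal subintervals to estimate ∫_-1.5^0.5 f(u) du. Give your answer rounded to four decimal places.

Δu = (0.5 − (-1.5))/6 = 1/3.
f(-1.5) = -0.875, f(-7/6) = -71/216, f(-5/6) = 71/216, f(-0.5) = 0.875, f(-1/6) = 235/216, f(1/6) = 161/216, f(0.5) = -0.375.
T_6 = (Δu/2)·[f(u_0) + 2f(u_1) + ... + 2f(u_{5}) + f(u_6)].
Sum ≈ 0.6944.

0.6944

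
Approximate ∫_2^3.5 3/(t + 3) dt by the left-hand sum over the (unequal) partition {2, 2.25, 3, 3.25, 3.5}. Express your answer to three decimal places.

Subinterval widths: 0.25, 0.75, 0.25, 0.25.
Left endpoints: 2, 2.25, 3, 3.25.
f(2) = 0.6, f(2.25) = 4/7, f(3) = 0.5, f(3.25) = 0.48.
Sum = Σ Δt_i · f(t_i).
Sum ≈ 0.824.

0.824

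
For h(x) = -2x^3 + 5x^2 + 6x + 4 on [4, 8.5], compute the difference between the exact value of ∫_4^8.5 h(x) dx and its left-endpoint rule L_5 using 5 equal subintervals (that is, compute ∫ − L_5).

Exact integral: ∫_4^8.5 h(x) dx = -1378.40625.
L_5 = -1041.75.
Error = -1378.40625 − (-1041.75) = -336.65625.

-336.65625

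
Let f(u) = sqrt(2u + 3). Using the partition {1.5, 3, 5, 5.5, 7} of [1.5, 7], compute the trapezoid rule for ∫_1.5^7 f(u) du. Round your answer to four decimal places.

Subinterval widths: 1.5, 2, 0.5, 1.5.
f(1.5) ≈ 2.4495, f(3) ≈ 3.0000, f(5) ≈ 3.6056, f(5.5) ≈ 3.7417, f(7) ≈ 4.1231.
On each subinterval the trapezoid contributes (Δu_i/2)·[f(u_{i-1}) + f(u_i)].
Sum ≈ 18.4280.

18.4280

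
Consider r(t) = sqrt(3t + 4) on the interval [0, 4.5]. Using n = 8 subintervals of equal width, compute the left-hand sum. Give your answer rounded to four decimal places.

13.8663

Δt = (4.5 − 0)/8 = 0.5625.
Left endpoints: 0, 0.5625, 1.125, 1.6875, 2.25, 2.8125, 3.375, 3.9375.
r(0) ≈ 2.0000, r(0.5625) ≈ 2.3848, r(1.125) ≈ 2.7157, r(1.6875) ≈ 3.0104, r(2.25) ≈ 3.2787, r(2.8125) ≈ 3.5267, r(3.375) ≈ 3.7583, r(3.9375) ≈ 3.9765.
Sum = Δt · [r(0) + r(0.5625) + r(1.125) + ...].
Sum ≈ 13.8663.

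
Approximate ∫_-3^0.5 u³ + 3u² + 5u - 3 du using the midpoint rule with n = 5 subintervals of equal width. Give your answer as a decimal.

Δu = (0.5 − (-3))/5 = 0.7.
Midpoints: -2.65, -1.95, -1.25, -0.55, 0.15.
f(-2.65) = -13.792125, f(-1.95) = -8.757375, f(-1.25) = -6.515625, f(-0.55) = -5.008875, f(0.15) = -2.179125.
Sum = Δu · [f(-2.65) + f(-1.95) + f(-1.25) + f(-0.55) + f(0.15)].
Sum = -25.3771875.

-25.3771875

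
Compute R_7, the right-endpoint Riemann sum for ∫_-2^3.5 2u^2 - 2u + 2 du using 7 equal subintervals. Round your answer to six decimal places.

Δu = (3.5 − (-2))/7 = 11/14.
Right endpoints: -17/14, -3/7, 5/14, 8/7, 27/14, 19/7, 3.5.
f(-17/14) = 723/98, f(-3/7) = 158/49, f(5/14) = 151/98, f(8/7) = 114/49, f(27/14) = 547/98, f(19/7) = 554/49, f(3.5) = 19.5.
Sum = Δu · [f(-17/14) + f(-3/7) + f(5/14) + ...].
Sum ≈ 39.959184.

39.959184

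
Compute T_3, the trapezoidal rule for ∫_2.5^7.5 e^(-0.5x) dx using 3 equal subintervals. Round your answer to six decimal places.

Δx = (7.5 − 2.5)/3 = 5/3.
f(2.5) ≈ 0.286505, f(25/6) ≈ 0.124514, f(35/6) ≈ 0.054114, f(7.5) ≈ 0.023518.
T_3 = (Δx/2)·[f(x_0) + 2f(x_1) + 2f(x_2) + f(x_3)].
Sum ≈ 0.556066.

0.556066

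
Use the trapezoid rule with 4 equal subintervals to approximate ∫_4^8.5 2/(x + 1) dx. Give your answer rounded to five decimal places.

1.28977

Δx = (8.5 − 4)/4 = 1.125.
f(4) = 0.4, f(5.125) = 16/49, f(6.25) = 8/29, f(7.375) = 16/67, f(8.5) = 4/19.
T_4 = (Δx/2)·[f(x_0) + 2f(x_1) + 2f(x_2) + 2f(x_3) + f(x_4)].
Sum ≈ 1.28977.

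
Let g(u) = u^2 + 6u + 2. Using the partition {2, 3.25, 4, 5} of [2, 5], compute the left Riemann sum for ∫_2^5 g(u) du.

Subinterval widths: 1.25, 0.75, 1.
Left endpoints: 2, 3.25, 4.
g(2) = 18, g(3.25) = 32.0625, g(4) = 42.
Sum = Σ Δu_i · g(u_i).
Sum = 88.546875.

88.546875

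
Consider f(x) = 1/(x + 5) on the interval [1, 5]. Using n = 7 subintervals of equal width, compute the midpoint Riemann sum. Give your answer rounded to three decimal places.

0.511

Δx = (5 − 1)/7 = 4/7.
Midpoints: 9/7, 13/7, 17/7, 3, 25/7, 29/7, 33/7.
f(9/7) = 7/44, f(13/7) = 7/48, f(17/7) = 7/52, f(3) = 0.125, f(25/7) = 7/60, f(29/7) = 0.109375, f(33/7) = 7/68.
Sum = Δx · [f(9/7) + f(13/7) + f(17/7) + ...].
Sum ≈ 0.511.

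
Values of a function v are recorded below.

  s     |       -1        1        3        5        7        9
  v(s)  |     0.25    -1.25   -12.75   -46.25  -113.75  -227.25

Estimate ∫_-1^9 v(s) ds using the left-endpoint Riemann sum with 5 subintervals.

Δs = 2.
Sum = 2·[0.25 + (-1.25) + (-12.75) + (-46.25) + (-113.75)] = -347.5.

-347.5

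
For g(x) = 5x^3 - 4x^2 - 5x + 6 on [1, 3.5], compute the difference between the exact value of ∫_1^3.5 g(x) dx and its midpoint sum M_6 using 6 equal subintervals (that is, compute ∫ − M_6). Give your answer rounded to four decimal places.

Exact integral: ∫_1^3.5 g(x) dx ≈ 117.369792.
M_6 ≈ 116.293764.
Error ≈ 117.369792 − 116.293764 ≈ 1.0760.

1.0760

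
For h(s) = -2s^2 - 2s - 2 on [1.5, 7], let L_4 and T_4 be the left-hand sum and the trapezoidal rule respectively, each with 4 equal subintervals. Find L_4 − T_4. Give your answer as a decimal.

L_4 = -215.7890625.
T_4 = -287.6328125.
L_4 − T_4 = 71.84375.

71.84375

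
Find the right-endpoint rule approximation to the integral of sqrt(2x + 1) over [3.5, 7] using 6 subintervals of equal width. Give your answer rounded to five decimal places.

12.12440

Δx = (7 − 3.5)/6 = 7/12.
Right endpoints: 49/12, 14/3, 5.25, 35/6, 77/12, 7.
f(49/12) ≈ 3.02765, f(14/3) ≈ 3.21455, f(5.25) ≈ 3.39116, f(35/6) ≈ 3.55903, f(77/12) ≈ 3.71932, f(7) ≈ 3.87298.
Sum = Δx · [f(49/12) + f(14/3) + f(5.25) + ...].
Sum ≈ 12.12440.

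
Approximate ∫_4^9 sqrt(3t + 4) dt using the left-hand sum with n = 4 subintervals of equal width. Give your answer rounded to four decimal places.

Δt = (9 − 4)/4 = 1.25.
Left endpoints: 4, 5.25, 6.5, 7.75.
f(4) ≈ 4.0000, f(5.25) ≈ 4.4441, f(6.5) ≈ 4.8477, f(7.75) ≈ 5.2202.
Sum = Δt · [f(4) + f(5.25) + f(6.5) + f(7.75)].
Sum ≈ 23.1399.

23.1399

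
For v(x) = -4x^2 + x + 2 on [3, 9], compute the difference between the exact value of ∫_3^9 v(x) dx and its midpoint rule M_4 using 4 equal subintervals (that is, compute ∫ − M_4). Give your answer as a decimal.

Exact integral: ∫_3^9 v(x) dx = -888.
M_4 = -883.5.
Error = -888 − (-883.5) = -4.5.

-4.5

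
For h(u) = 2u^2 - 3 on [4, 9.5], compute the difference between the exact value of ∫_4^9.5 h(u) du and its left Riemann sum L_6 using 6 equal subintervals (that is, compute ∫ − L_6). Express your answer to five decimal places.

Exact integral: ∫_4^9.5 h(u) du ≈ 512.4166667.
L_6 ≈ 445.8946759.
Error ≈ 512.4166667 − 445.8946759 ≈ 66.52199.

66.52199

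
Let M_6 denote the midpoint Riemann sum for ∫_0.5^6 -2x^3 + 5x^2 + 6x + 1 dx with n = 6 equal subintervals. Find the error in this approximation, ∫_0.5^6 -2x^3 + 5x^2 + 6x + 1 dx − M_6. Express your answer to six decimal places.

Exact integral: ∫_0.5^6 f(x) dx ≈ -175.42708333.
M_6 ≈ -169.84273727.
Error ≈ -175.42708333 − (-169.84273727) ≈ -5.584346.

-5.584346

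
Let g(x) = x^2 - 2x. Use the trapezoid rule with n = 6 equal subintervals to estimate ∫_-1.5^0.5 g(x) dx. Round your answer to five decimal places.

Δx = (0.5 − (-1.5))/6 = 1/3.
g(-1.5) = 5.25, g(-7/6) = 133/36, g(-5/6) = 85/36, g(-0.5) = 1.25, g(-1/6) = 13/36, g(1/6) = -11/36, g(0.5) = -0.75.
T_6 = (Δx/2)·[g(x_0) + 2g(x_1) + ... + 2g(x_{5}) + g(x_6)].
Sum ≈ 3.20370.

3.20370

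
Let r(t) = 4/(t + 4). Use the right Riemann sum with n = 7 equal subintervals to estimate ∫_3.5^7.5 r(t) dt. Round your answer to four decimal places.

Δt = (7.5 − 3.5)/7 = 4/7.
Right endpoints: 57/14, 65/14, 73/14, 81/14, 89/14, 97/14, 7.5.
r(57/14) = 56/113, r(65/14) = 56/121, r(73/14) = 56/129, r(81/14) = 56/137, r(89/14) = 56/145, r(97/14) = 56/153, r(7.5) = 8/23.
Sum = Δt · [r(57/14) + r(65/14) + r(73/14) + ...].
Sum ≈ 1.6579.

1.6579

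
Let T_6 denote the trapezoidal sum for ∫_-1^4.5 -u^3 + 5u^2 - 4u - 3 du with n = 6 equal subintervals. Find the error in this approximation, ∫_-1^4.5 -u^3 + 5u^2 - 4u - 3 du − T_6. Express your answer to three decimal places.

Exact integral: ∫_-1^4.5 f(u) du ≈ -3.72396.
T_6 ≈ -3.91652.
Error ≈ -3.72396 − (-3.91652) ≈ 0.193.

0.193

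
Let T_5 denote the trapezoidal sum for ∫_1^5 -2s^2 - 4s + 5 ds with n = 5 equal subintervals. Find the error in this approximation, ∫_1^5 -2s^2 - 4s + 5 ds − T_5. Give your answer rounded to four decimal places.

0.8533

Exact integral: ∫_1^5 f(s) ds ≈ -110.666667.
T_5 = -111.52.
Error ≈ -110.666667 − (-111.52) ≈ 0.8533.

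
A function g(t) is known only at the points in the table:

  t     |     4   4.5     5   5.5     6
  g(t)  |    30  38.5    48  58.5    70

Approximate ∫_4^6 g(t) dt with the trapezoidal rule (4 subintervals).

Δt = 0.5.
T_4 = (0.5/2)·[30 + 2·38.5 + 2·48 + 2·58.5 + 70] = 97.5.

97.5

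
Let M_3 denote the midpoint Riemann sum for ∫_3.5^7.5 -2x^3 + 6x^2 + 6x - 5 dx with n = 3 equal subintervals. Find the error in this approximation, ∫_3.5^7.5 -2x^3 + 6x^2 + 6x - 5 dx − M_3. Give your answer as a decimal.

-16

Exact integral: ∫_3.5^7.5 f(x) dx = -637.
M_3 = -621.
Error = -637 − (-621) = -16.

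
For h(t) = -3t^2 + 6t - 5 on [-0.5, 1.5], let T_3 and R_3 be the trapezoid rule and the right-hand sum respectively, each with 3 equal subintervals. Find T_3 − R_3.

-2

T_3 ≈ -7.944444.
R_3 ≈ -5.944444.
T_3 − R_3 = -2.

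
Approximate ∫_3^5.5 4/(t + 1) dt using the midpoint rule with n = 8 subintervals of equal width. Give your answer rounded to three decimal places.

Δt = (5.5 − 3)/8 = 0.3125.
Midpoints: 3.15625, 3.46875, 3.78125, 4.09375, 4.40625, 4.71875, 5.03125, 5.34375.
f(3.15625) = 128/133, f(3.46875) = 128/143, f(3.78125) = 128/153, f(4.09375) = 128/163, f(4.40625) = 128/173, f(4.71875) = 128/183, f(5.03125) = 128/193, f(5.34375) = 128/203.
Sum = Δt · [f(3.15625) + f(3.46875) + f(3.78125) + ...].
Sum ≈ 1.941.

1.941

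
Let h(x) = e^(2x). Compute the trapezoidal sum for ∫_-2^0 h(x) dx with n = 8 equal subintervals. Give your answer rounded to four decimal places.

Δx = (0 − (-2))/8 = 0.25.
h(-2) ≈ 0.0183, h(-1.75) ≈ 0.0302, h(-1.5) ≈ 0.0498, h(-1.25) ≈ 0.0821, h(-1) ≈ 0.1353, h(-0.75) ≈ 0.2231, h(-0.5) ≈ 0.3679, h(-0.25) ≈ 0.6065, h(0) ≈ 1.0000.
T_8 = (Δx/2)·[h(x_0) + 2h(x_1) + ... + 2h(x_{7}) + h(x_8)].
Sum ≈ 0.5010.

0.5010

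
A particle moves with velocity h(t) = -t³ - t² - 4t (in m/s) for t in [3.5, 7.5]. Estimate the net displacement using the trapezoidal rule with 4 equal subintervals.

Δt = (7.5 − 3.5)/4 = 1.
h(3.5) = -69.125, h(4.5) = -129.375, h(5.5) = -218.625, h(6.5) = -342.875, h(7.5) = -508.125.
T_4 = (Δt/2)·[h(t_0) + 2h(t_1) + 2h(t_2) + 2h(t_3) + h(t_4)].
Sum = -979.5.

-979.5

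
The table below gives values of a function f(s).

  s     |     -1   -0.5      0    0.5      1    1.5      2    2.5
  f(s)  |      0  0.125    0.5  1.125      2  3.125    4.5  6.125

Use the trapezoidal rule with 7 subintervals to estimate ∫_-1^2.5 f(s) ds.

Δs = 0.5.
T_7 = (0.5/2)·[0 + 2·0.125 + 2·0.5 + 2·1.125 + 2·2 + 2·3.125 + 2·4.5 + 6.125] = 7.21875.

7.21875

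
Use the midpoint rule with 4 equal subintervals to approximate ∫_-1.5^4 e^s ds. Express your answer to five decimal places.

50.31655

Δs = (4 − (-1.5))/4 = 1.375.
Midpoints: -0.8125, 0.5625, 1.9375, 3.3125.
f(-0.8125) ≈ 0.44375, f(0.5625) ≈ 1.75505, f(1.9375) ≈ 6.94138, f(3.3125) ≈ 27.45367.
Sum = Δs · [f(-0.8125) + f(0.5625) + f(1.9375) + f(3.3125)].
Sum ≈ 50.31655.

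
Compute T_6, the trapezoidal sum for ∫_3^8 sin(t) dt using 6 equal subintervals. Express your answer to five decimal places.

Δt = (8 − 3)/6 = 5/6.
f(3) ≈ 0.14112, f(23/6) ≈ -0.63788, f(14/3) ≈ -0.99895, f(5.5) ≈ -0.70554, f(19/3) ≈ 0.05013, f(43/6) ≈ 0.77295, f(8) ≈ 0.98936.
T_6 = (Δt/2)·[f(t_0) + 2f(t_1) + ... + 2f(t_{5}) + f(t_6)].
Sum ≈ -0.79505.

-0.79505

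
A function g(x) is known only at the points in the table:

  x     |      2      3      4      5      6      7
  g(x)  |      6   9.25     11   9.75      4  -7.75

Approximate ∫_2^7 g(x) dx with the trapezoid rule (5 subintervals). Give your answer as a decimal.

Δx = 1.
T_5 = (1/2)·[6 + 2·9.25 + 2·11 + 2·9.75 + 2·4 + (-7.75)] = 33.125.

33.125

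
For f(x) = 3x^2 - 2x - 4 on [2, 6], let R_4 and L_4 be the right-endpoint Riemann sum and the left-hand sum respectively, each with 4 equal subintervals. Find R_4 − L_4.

88

R_4 = 206.
L_4 = 118.
R_4 − L_4 = 88.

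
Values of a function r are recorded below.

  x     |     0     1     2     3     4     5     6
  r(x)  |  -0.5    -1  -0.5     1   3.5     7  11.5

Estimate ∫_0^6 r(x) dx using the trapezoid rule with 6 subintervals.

Δx = 1.
T_6 = (1/2)·[(-0.5) + 2·(-1) + 2·(-0.5) + 2·1 + 2·3.5 + 2·7 + 11.5] = 15.5.

15.5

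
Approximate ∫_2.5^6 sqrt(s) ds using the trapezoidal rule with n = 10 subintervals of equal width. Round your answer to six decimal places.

7.161584

Δs = (6 − 2.5)/10 = 0.35.
f(2.5) ≈ 1.581139, f(2.85) ≈ 1.688194, f(3.2) ≈ 1.788854, f(3.55) ≈ 1.884144, f(3.9) ≈ 1.974842, f(4.25) ≈ 2.061553, f(4.6) ≈ 2.144761, f(4.95) ≈ 2.224860, f(5.3) ≈ 2.302173, f(5.65) ≈ 2.376973, f(6) ≈ 2.449490.
T_10 = (Δs/2)·[f(s_0) + 2f(s_1) + ... + 2f(s_{9}) + f(s_10)].
Sum ≈ 7.161584.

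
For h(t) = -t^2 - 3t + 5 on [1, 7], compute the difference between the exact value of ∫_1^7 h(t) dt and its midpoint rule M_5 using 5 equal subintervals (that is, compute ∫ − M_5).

-0.72

Exact integral: ∫_1^7 h(t) dt = -156.
M_5 = -155.28.
Error = -156 − (-155.28) = -0.72.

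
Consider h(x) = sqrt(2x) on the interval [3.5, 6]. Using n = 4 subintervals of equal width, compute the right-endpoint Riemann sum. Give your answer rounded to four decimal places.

Δx = (6 − 3.5)/4 = 0.625.
Right endpoints: 4.125, 4.75, 5.375, 6.
h(4.125) ≈ 2.8723, h(4.75) ≈ 3.0822, h(5.375) ≈ 3.2787, h(6) ≈ 3.4641.
Sum = Δx · [h(4.125) + h(4.75) + h(5.375) + h(6)].
Sum ≈ 7.9358.

7.9358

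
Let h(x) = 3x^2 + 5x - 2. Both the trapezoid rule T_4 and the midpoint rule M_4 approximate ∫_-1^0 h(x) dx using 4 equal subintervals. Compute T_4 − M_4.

0.046875

T_4 = -3.46875.
M_4 = -3.515625.
T_4 − M_4 = 0.046875.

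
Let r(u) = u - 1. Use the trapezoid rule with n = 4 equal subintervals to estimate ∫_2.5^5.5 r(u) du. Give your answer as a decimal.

9

Δu = (5.5 − 2.5)/4 = 0.75.
r(2.5) = 1.5, r(3.25) = 2.25, r(4) = 3, r(4.75) = 3.75, r(5.5) = 4.5.
T_4 = (Δu/2)·[r(u_0) + 2r(u_1) + 2r(u_2) + 2r(u_3) + r(u_4)].
Sum = 9.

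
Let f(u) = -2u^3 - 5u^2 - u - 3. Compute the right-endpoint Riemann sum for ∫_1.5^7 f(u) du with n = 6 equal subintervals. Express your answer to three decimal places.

Δu = (7 − 1.5)/6 = 11/12.
Right endpoints: 29/12, 10/3, 4.25, 31/6, 73/12, 7.
f(29/12) = -54299/864, f(10/3) = -3671/27, f(4.25) = -251.09375, f(31/6) = -11272/27, f(73/12) = -556735/864, f(7) = -941.
Sum = Δu · [f(29/12) + f(10/3) + f(4.25) + ...].
Sum ≈ -2248.357.

-2248.357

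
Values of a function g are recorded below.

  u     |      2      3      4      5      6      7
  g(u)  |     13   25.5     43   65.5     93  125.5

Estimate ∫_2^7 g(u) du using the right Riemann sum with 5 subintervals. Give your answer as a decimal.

Δu = 1.
Sum = 1·[25.5 + 43 + 65.5 + 93 + 125.5] = 352.5.

352.5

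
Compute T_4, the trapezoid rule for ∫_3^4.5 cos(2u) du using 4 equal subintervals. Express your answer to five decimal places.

Δu = (4.5 − 3)/4 = 0.375.
f(3) ≈ 0.96017, f(3.375) ≈ 0.89301, f(3.75) ≈ 0.34664, f(4.125) ≈ -0.38575, f(4.5) ≈ -0.91113.
T_4 = (Δu/2)·[f(u_0) + 2f(u_1) + 2f(u_2) + 2f(u_3) + f(u_4)].
Sum ≈ 0.32941.

0.32941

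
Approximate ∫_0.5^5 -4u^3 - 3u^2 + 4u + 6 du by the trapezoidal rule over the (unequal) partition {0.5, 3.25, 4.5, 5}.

Subinterval widths: 2.75, 1.25, 0.5.
f(0.5) = 6.75, f(3.25) = -150, f(4.5) = -401.25, f(5) = -549.
On each subinterval the trapezoid contributes (Δu_i/2)·[f(u_{i-1}) + f(u_i)].
Sum = -779.0625.

-779.0625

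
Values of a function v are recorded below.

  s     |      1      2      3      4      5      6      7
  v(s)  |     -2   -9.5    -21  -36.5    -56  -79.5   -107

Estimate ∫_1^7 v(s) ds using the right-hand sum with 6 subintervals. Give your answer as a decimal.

-309.5

Δs = 1.
Sum = 1·[(-9.5) + (-21) + (-36.5) + (-56) + (-79.5) + (-107)] = -309.5.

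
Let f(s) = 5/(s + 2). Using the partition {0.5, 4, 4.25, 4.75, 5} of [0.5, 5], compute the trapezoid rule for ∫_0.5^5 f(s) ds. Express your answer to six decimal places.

5.729563

Subinterval widths: 3.5, 0.25, 0.5, 0.25.
f(0.5) = 2, f(4) = 5/6, f(4.25) = 0.8, f(4.75) = 20/27, f(5) = 5/7.
On each subinterval the trapezoid contributes (Δs_i/2)·[f(s_{i-1}) + f(s_i)].
Sum ≈ 5.729563.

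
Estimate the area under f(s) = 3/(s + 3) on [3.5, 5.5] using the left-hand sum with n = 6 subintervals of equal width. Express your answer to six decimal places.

Δs = (5.5 − 3.5)/6 = 1/3.
Left endpoints: 3.5, 23/6, 25/6, 4.5, 29/6, 31/6.
f(3.5) = 6/13, f(23/6) = 18/41, f(25/6) = 18/43, f(4.5) = 0.4, f(29/6) = 18/47, f(31/6) = 18/49.
Sum = Δs · [f(3.5) + f(23/6) + f(25/6) + ...].
Sum ≈ 0.823164.

0.823164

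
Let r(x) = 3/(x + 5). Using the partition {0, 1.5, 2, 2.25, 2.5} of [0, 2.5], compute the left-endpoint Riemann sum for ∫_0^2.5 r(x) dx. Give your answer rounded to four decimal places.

Subinterval widths: 1.5, 0.5, 0.25, 0.25.
Left endpoints: 0, 1.5, 2, 2.25.
r(0) = 0.6, r(1.5) = 6/13, r(2) = 3/7, r(2.25) = 12/29.
Sum = Σ Δx_i · r(x_i).
Sum ≈ 1.3414.

1.3414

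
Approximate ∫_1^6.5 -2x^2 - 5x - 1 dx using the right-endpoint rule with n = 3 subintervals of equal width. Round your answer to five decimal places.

Δx = (6.5 − 1)/3 = 11/6.
Right endpoints: 17/6, 14/3, 6.5.
f(17/6) = -281/9, f(14/3) = -611/9, f(6.5) = -118.
Sum = Δx · [f(17/6) + f(14/3) + f(6.5)].
Sum ≈ -398.03704.

-398.03704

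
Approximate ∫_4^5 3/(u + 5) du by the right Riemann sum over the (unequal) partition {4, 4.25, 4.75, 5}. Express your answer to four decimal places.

0.3099

Subinterval widths: 0.25, 0.5, 0.25.
Right endpoints: 4.25, 4.75, 5.
f(4.25) = 12/37, f(4.75) = 4/13, f(5) = 0.3.
Sum = Σ Δu_i · f(u_i).
Sum ≈ 0.3099.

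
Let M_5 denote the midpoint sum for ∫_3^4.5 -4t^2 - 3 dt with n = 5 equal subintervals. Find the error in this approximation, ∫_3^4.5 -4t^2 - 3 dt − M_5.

-0.045

Exact integral: ∫_3^4.5 f(t) dt = -90.
M_5 = -89.955.
Error = -90 − (-89.955) = -0.045.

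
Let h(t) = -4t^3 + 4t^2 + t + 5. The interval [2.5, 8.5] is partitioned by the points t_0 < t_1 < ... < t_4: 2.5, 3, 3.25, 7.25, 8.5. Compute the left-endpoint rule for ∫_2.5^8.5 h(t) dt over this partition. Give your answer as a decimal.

Subinterval widths: 0.5, 0.25, 4, 1.25.
Left endpoints: 2.5, 3, 3.25, 7.25.
h(2.5) = -30, h(3) = -64, h(3.25) = -86.8125, h(7.25) = -1301.8125.
Sum = Σ Δt_i · h(t_i).
Sum = -2005.515625.

-2005.515625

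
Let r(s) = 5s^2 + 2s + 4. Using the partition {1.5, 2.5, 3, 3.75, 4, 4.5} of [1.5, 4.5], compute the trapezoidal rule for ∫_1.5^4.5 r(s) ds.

177.65625

Subinterval widths: 1, 0.5, 0.75, 0.25, 0.5.
r(1.5) = 18.25, r(2.5) = 40.25, r(3) = 55, r(3.75) = 81.8125, r(4) = 92, r(4.5) = 114.25.
On each subinterval the trapezoid contributes (Δs_i/2)·[r(s_{i-1}) + r(s_i)].
Sum = 177.65625.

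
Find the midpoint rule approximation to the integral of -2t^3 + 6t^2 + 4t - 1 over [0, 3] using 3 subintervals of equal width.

29.25

Δt = (3 − 0)/3 = 1.
Midpoints: 0.5, 1.5, 2.5.
f(0.5) = 2.25, f(1.5) = 11.75, f(2.5) = 15.25.
Sum = Δt · [f(0.5) + f(1.5) + f(2.5)].
Sum = 29.25.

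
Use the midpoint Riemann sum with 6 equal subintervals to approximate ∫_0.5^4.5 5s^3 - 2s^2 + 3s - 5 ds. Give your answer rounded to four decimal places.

Δs = (4.5 − 0.5)/6 = 2/3.
Midpoints: 5/6, 1.5, 13/6, 17/6, 3.5, 25/6.
f(5/6) = -215/216, f(1.5) = 11.875, f(13/6) = 9281/216, f(17/6) = 21853/216, f(3.5) = 195.375, f(25/6) = 72245/216.
Sum = Δs · [f(5/6) + f(1.5) + f(13/6) + ...].
Sum ≈ 456.5741.

456.5741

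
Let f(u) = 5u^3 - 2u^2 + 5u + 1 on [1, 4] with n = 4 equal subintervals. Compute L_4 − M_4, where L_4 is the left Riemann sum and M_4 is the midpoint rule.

L_4 = 214.734375.
M_4 = 312.2578125.
L_4 − M_4 = -97.5234375.

-97.5234375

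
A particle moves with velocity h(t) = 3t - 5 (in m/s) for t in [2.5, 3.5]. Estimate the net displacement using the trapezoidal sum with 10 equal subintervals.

Δt = (3.5 − 2.5)/10 = 0.1.
h(2.5) = 2.5, h(2.6) = 2.8, h(2.7) = 3.1, h(2.8) = 3.4, h(2.9) = 3.7, h(3) = 4, h(3.1) = 4.3, h(3.2) = 4.6, h(3.3) = 4.9, h(3.4) = 5.2, h(3.5) = 5.5.
T_10 = (Δt/2)·[h(t_0) + 2h(t_1) + ... + 2h(t_{9}) + h(t_10)].
Sum = 4.

4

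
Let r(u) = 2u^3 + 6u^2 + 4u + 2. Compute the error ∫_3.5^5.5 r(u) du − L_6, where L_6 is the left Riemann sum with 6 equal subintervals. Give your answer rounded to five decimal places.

Exact integral: ∫_3.5^5.5 r(u) du = 669.5.
L_6 ≈ 610.2222222.
Error ≈ 669.5 − 610.2222222 ≈ 59.27778.

59.27778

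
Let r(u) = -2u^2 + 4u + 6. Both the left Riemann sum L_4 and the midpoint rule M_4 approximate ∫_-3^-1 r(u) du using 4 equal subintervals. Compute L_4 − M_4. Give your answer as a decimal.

L_4 = -27.5.
M_4 = -21.25.
L_4 − M_4 = -6.25.

-6.25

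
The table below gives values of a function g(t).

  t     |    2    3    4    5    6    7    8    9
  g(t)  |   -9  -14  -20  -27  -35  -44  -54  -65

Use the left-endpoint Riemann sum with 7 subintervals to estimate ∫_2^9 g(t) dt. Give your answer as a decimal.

-203

Δt = 1.
Sum = 1·[(-9) + (-14) + (-20) + (-27) + (-35) + (-44) + (-54)] = -203.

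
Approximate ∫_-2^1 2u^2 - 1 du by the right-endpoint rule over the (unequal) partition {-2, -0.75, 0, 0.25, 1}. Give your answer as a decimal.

-0.0625

Subinterval widths: 1.25, 0.75, 0.25, 0.75.
Right endpoints: -0.75, 0, 0.25, 1.
f(-0.75) = 0.125, f(0) = -1, f(0.25) = -0.875, f(1) = 1.
Sum = Σ Δu_i · f(u_i).
Sum = -0.0625.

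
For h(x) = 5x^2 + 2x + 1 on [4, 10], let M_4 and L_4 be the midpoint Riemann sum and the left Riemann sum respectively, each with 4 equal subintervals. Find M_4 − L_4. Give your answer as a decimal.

M_4 = 1644.375.
L_4 = 1337.25.
M_4 − L_4 = 307.125.

307.125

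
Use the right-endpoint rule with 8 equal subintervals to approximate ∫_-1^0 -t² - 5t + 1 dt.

Δt = (0 − (-1))/8 = 0.125.
Right endpoints: -0.875, -0.75, -0.625, -0.5, -0.375, -0.25, -0.125, 0.
f(-0.875) = 4.609375, f(-0.75) = 4.1875, f(-0.625) = 3.734375, f(-0.5) = 3.25, f(-0.375) = 2.734375, f(-0.25) = 2.1875, f(-0.125) = 1.609375, f(0) = 1.
Sum = Δt · [f(-0.875) + f(-0.75) + f(-0.625) + ...].
Sum = 2.9140625.

2.9140625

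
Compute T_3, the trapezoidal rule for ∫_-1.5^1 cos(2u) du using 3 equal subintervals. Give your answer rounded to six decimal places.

Δu = (1 − (-1.5))/3 = 5/6.
f(-1.5) ≈ -0.989992, f(-2/3) ≈ 0.235238, f(1/6) ≈ 0.944957, f(1) ≈ -0.416147.
T_3 = (Δu/2)·[f(u_0) + 2f(u_1) + 2f(u_2) + f(u_3)].
Sum ≈ 0.397604.

0.397604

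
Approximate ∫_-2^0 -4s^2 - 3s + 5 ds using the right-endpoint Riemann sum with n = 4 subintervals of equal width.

7.5

Δs = (0 − (-2))/4 = 0.5.
Right endpoints: -1.5, -1, -0.5, 0.
f(-1.5) = 0.5, f(-1) = 4, f(-0.5) = 5.5, f(0) = 5.
Sum = Δs · [f(-1.5) + f(-1) + f(-0.5) + f(0)].
Sum = 7.5.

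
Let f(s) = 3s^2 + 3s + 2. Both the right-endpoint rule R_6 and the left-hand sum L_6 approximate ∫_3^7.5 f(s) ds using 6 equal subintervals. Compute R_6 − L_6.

116.4375

R_6 = 534.234375.
L_6 = 417.796875.
R_6 − L_6 = 116.4375.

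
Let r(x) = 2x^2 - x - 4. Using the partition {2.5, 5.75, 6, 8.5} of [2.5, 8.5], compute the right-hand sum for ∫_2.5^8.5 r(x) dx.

528.71875

Subinterval widths: 3.25, 0.25, 2.5.
Right endpoints: 5.75, 6, 8.5.
r(5.75) = 56.375, r(6) = 62, r(8.5) = 132.
Sum = Σ Δx_i · r(x_i).
Sum = 528.71875.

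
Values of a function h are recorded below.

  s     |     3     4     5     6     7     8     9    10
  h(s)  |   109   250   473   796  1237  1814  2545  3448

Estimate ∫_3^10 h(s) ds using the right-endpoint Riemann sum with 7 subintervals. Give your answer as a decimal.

Δs = 1.
Sum = 1·[250 + 473 + 796 + 1237 + 1814 + 2545 + 3448] = 10563.

10563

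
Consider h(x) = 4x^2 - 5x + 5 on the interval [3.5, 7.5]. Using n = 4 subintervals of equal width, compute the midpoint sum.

414

Δx = (7.5 − 3.5)/4 = 1.
Midpoints: 4, 5, 6, 7.
h(4) = 49, h(5) = 80, h(6) = 119, h(7) = 166.
Sum = Δx · [h(4) + h(5) + h(6) + h(7)].
Sum = 414.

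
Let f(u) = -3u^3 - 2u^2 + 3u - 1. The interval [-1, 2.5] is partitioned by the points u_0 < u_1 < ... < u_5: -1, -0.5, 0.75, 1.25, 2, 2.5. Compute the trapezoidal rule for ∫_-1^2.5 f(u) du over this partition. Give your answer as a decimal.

-38.03515625

Subinterval widths: 0.5, 1.25, 0.5, 0.75, 0.5.
f(-1) = -3, f(-0.5) = -2.625, f(0.75) = -1.140625, f(1.25) = -6.234375, f(2) = -27, f(2.5) = -52.875.
On each subinterval the trapezoid contributes (Δu_i/2)·[f(u_{i-1}) + f(u_i)].
Sum = -38.03515625.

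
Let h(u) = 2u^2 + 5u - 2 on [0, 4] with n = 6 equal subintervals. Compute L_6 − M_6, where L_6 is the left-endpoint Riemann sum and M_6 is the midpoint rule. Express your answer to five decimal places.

L_6 ≈ 57.9259259.
M_6 ≈ 74.3703704.
L_6 − M_6 ≈ -16.44444.

-16.44444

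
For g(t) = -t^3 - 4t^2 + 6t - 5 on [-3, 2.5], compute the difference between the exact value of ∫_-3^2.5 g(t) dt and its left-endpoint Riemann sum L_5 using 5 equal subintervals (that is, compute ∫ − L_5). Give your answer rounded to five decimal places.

4.36104

Exact integral: ∫_-3^2.5 g(t) dt ≈ -82.0989583.
L_5 = -86.46.
Error ≈ -82.0989583 − (-86.46) ≈ 4.36104.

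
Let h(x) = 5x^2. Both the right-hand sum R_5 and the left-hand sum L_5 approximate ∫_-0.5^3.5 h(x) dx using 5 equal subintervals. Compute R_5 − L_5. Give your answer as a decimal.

48

R_5 = 97.8.
L_5 = 49.8.
R_5 − L_5 = 48.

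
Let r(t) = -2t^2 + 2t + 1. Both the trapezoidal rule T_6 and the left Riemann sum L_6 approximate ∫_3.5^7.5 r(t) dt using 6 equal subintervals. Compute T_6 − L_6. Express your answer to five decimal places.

T_6 ≈ -205.2592593.
L_6 ≈ -178.5925926.
T_6 − L_6 ≈ -26.66667.

-26.66667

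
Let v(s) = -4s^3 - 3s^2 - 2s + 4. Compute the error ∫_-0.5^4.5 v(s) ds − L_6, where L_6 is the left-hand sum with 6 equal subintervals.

-165.625

Exact integral: ∫_-0.5^4.5 v(s) ds = -501.25.
L_6 = -335.625.
Error = -501.25 − (-335.625) = -165.625.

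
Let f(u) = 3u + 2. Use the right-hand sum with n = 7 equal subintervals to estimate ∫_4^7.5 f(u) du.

70

Δu = (7.5 − 4)/7 = 0.5.
Right endpoints: 4.5, 5, 5.5, 6, 6.5, 7, 7.5.
f(4.5) = 15.5, f(5) = 17, f(5.5) = 18.5, f(6) = 20, f(6.5) = 21.5, f(7) = 23, f(7.5) = 24.5.
Sum = Δu · [f(4.5) + f(5) + f(5.5) + ...].
Sum = 70.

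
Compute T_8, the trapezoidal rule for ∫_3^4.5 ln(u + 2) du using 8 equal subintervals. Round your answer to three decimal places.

Δu = (4.5 − 3)/8 = 0.1875.
f(3) ≈ 1.609, f(3.1875) ≈ 1.646, f(3.375) ≈ 1.682, f(3.5625) ≈ 1.716, f(3.75) ≈ 1.749, f(3.9375) ≈ 1.781, f(4.125) ≈ 1.812, f(4.3125) ≈ 1.843, f(4.5) ≈ 1.872.
T_8 = (Δu/2)·[f(u_0) + 2f(u_1) + ... + 2f(u_{7}) + f(u_8)].
Sum ≈ 2.619.

2.619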